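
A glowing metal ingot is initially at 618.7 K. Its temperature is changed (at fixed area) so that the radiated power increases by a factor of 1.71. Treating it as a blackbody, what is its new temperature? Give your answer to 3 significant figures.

T₂ ≈ 708 K

P ∝ T⁴, so T₂/T₁ = (P₂/P₁)^(1/4) = (1.71)^(1/4) = 1.14353.
T₂ = 618.7 × 1.14353 = 708 K.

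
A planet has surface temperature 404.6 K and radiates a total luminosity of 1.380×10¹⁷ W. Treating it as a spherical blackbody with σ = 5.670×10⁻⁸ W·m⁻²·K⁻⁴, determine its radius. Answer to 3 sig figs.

R ≈ 2.69×10⁶ m

L = 4πR²σT⁴ ⇒ R = √(L/(4πσT⁴)).
σT⁴ = 1519.45 W/m², so R = √(1.380×10¹⁷/(4π×1519.45)) = 2.69×10⁶ m.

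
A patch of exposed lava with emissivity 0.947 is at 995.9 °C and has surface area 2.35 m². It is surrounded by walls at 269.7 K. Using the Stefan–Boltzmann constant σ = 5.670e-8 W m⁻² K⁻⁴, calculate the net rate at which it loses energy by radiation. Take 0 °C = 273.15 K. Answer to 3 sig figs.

Net loss ≈ 3.27×10⁵ W

T = 995.9 °C + 273.15 = 1269.05 K.
Area A = 2.35 m².
Net radiated power P_net = εσA(T⁴ − T₀⁴) = 0.947×5.670×10⁻⁸×2.35×(1269.05⁴ − 269.7⁴).
T⁴ − T₀⁴ = 2.59367×10¹² − 5.29083×10⁹ = 2.58838×10¹² K⁴, so P_net = 3.27×10⁵ W.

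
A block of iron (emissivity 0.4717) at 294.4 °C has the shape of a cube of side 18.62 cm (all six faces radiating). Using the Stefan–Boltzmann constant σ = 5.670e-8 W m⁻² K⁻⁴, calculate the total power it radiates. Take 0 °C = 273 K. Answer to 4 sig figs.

T = 294.4 °C + 273 = 567.4 K.
Area A = 6s² = 6×(0.1862 m)² = 0.208023 m².
P = εσAT⁴ = 0.4717 × 5.670×10⁻⁸ × 0.208023 × (567.4)⁴ = 576.7 W.

P ≈ 576.7 W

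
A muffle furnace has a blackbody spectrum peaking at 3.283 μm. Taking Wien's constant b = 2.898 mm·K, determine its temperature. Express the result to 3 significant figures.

Wien's law gives T = b/λ_max = (2.898×10⁻³ m·K)/(3.283×10⁻⁶ m) = 883 K.

T ≈ 883 K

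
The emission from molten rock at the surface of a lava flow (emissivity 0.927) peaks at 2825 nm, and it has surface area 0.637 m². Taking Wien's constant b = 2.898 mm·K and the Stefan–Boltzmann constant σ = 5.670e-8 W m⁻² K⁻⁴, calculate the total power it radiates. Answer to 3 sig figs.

Wien's law: T = b/λ_max = 2.898×10⁻³/2.825×10⁻⁶ = 1025.84 K.
Area A = 0.637 m².
Then P = εσAT⁴ = 0.927×5.670×10⁻⁸×0.637×(1025.84)⁴ = 3.71×10⁴ W.

P ≈ 3.71×10⁴ W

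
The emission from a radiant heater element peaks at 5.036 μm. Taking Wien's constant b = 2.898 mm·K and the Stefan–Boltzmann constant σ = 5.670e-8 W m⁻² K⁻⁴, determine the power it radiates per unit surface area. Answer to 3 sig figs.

Wien's law: T = b/λ_max = 2.898×10⁻³/5.036×10⁻⁶ = 575.457 K.
Then I = σT⁴ = 5.670×10⁻⁸×(575.457)⁴ = 6.22×10³ W/m².

I ≈ 6.22×10³ W/m²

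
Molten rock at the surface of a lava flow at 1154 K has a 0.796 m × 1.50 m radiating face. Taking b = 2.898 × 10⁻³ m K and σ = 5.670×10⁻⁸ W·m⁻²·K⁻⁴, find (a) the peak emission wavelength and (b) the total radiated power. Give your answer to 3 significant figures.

(a) λ_max = b/T = 2.898×10⁻³/1154 = 2.511×10⁻⁶ m = 2.51 μm.
Area A = 0.796 × 1.50 = 1.194 m².
(b) P = σAT⁴ = 5.670×10⁻⁸×1.194×(1154)⁴ = 1.20×10⁵ W.

λ_max ≈ 2.51 μm; P ≈ 1.20×10⁵ W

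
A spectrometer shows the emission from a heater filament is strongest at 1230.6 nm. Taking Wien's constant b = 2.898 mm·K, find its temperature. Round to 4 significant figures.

Wien's law gives T = b/λ_max = (2.898×10⁻³ m·K)/(1.2306×10⁻⁶ m) = 2355 K.

T ≈ 2355 K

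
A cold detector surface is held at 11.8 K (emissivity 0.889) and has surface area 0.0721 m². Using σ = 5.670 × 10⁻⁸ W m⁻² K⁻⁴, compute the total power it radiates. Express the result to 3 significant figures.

P ≈ 7.05×10⁻⁵ W

Area A = 0.0721 m².
P = εσAT⁴ = 0.889 × 5.670×10⁻⁸ × 0.0721 × (11.8)⁴ = 7.05×10⁻⁵ W.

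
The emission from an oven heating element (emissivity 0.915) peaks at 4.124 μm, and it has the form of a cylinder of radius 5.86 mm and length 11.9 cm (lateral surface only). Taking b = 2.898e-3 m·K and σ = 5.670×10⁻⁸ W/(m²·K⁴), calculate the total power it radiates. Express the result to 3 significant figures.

P ≈ 55.4 W

Wien's law: T = b/λ_max = 2.898×10⁻³/4.124×10⁻⁶ = 702.716 K.
Lateral area A = 2πrL = 2π×5.86×10⁻³×0.119 = 4.38152×10⁻³ m².
Then P = εσAT⁴ = 0.915×5.670×10⁻⁸×4.38152×10⁻³×(702.716)⁴ = 55.4 W.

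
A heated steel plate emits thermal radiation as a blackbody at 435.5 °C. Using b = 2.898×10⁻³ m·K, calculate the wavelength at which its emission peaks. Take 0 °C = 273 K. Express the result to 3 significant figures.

T = 435.5 °C + 273 = 708.5 K.
Wien's displacement law: λ_max = b/T = (2.898×10⁻³ m·K)/(708.5 K) = 4.090×10⁻⁶ m.
That is 4.09 μm, in the infrared range.

λ_max ≈ 4.09 μm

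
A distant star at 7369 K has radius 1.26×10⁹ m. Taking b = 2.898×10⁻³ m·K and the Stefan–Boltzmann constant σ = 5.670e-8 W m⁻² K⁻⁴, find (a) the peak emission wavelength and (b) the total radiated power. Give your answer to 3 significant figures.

(a) λ_max = b/T = 2.898×10⁻³/7369 = 3.933×10⁻⁷ m = 393 nm.
Surface area A = 4πR² = 4π(1.26×10⁹ m)² = 1.99504×10¹⁹ m².
(b) P = σAT⁴ = 5.670×10⁻⁸×1.99504×10¹⁹×(7369)⁴ = 3.34×10²⁷ W.

λ_max ≈ 393 nm; P ≈ 3.34×10²⁷ W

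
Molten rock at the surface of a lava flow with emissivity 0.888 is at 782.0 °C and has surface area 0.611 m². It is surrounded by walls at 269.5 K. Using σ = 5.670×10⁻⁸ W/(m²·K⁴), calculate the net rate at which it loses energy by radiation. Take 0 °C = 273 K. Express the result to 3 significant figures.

Net loss ≈ 3.79×10⁴ W

T = 782.0 °C + 273 = 1055.0 K.
Area A = 0.611 m².
Net radiated power P_net = εσA(T⁴ − T₀⁴) = 0.888×5.670×10⁻⁸×0.611×(1055.0⁴ − 269.5⁴).
T⁴ − T₀⁴ = 1.23882×10¹² − 5.27515×10⁹ = 1.23354×10¹² K⁴, so P_net = 3.79×10⁴ W.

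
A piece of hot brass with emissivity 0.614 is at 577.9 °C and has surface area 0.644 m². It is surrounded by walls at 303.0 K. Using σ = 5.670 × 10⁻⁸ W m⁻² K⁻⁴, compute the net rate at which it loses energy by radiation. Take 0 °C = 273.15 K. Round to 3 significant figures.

Net loss ≈ 1.16×10⁴ W

T = 577.9 °C + 273.15 = 851.05 K.
Area A = 0.644 m².
Net radiated power P_net = εσA(T⁴ − T₀⁴) = 0.614×5.670×10⁻⁸×0.644×(851.05⁴ − 303.0⁴).
T⁴ − T₀⁴ = 5.24590×10¹¹ − 8.42889×10⁹ = 5.16161×10¹¹ K⁴, so P_net = 1.16×10⁴ W.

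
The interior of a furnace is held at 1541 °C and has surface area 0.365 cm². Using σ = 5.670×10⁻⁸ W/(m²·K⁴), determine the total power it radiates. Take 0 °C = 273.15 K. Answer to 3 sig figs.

P ≈ 22.4 W

T = 1541 °C + 273.15 = 1814.15 K.
Area A = 0.365 cm² = 3.65×10⁻⁵ m².
P = σAT⁴ = 5.670×10⁻⁸ × 3.65×10⁻⁵ × (1814.15)⁴ = 22.4 W.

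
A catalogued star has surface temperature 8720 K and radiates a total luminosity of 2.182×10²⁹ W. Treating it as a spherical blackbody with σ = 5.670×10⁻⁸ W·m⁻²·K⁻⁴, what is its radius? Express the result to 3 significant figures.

R ≈ 7.28×10⁹ m

L = 4πR²σT⁴ ⇒ R = √(L/(4πσT⁴)).
σT⁴ = 3.27830×10⁸ W/m², so R = √(2.182×10²⁹/(4π×3.27830×10⁸)) = 7.28×10⁹ m.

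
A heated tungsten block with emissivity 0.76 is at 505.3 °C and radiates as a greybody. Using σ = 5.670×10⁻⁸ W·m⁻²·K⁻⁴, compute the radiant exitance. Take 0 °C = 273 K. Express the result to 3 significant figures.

I ≈ 1.58×10⁴ W/m²

T = 505.3 °C + 273 = 778.3 K.
Stefan–Boltzmann: I = εσT⁴ = 0.76 × 5.670×10⁻⁸ × (778.3)⁴ = 1.58×10⁴ W/m².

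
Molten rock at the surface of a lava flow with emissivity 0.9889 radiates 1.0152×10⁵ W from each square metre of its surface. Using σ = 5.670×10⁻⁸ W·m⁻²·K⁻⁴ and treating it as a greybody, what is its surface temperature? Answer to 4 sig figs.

T ≈ 1160 K

I = εσT⁴, so T = (I/εσ)^(1/4) = (1.0152×10⁵/(0.9889×5.670×10⁻⁸))^(1/4) = 1160 K.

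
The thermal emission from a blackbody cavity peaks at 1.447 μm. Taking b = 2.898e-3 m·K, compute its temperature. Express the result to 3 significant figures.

Wien's law gives T = b/λ_max = (2.898×10⁻³ m·K)/(1.447×10⁻⁶ m) = 2.00×10³ K.

T ≈ 2.00×10³ K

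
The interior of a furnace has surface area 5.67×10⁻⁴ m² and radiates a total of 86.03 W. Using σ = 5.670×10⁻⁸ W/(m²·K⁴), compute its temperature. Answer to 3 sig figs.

T ≈ 1.28×10³ K

Area A = 5.67×10⁻⁴ m².
P = σAT⁴ ⇒ T = (P/(σA))^(1/4) = (86.03/(5.670×10⁻⁸×5.67×10⁻⁴))^(1/4) = 1.28×10³ K.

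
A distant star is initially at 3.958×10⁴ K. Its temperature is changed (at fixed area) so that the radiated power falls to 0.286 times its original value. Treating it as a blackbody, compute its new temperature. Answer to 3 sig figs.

T₂ ≈ 2.89×10⁴ K

P ∝ T⁴, so T₂/T₁ = (P₂/P₁)^(1/4) = (0.286)^(1/4) = 0.731293.
T₂ = 3.958×10⁴ × 0.731293 = 2.89×10⁴ K.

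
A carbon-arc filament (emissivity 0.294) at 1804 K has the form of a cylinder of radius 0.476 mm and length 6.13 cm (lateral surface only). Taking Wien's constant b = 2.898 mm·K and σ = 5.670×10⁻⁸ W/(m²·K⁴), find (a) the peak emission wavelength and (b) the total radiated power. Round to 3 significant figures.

λ_max ≈ 1.61 μm; P ≈ 32.4 W

(a) λ_max = b/T = 2.898×10⁻³/1804 = 1.606×10⁻⁶ m = 1.61 μm.
Lateral area A = 2πrL = 2π×4.76×10⁻⁴×0.0613 = 1.83336×10⁻⁴ m².
(b) P = εσAT⁴ = 0.294×5.670×10⁻⁸×1.83336×10⁻⁴×(1804)⁴ = 32.4 W.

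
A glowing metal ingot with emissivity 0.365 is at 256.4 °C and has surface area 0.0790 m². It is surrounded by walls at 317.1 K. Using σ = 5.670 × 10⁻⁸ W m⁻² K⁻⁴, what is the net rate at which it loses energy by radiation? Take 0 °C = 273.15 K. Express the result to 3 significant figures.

T = 256.4 °C + 273.15 = 529.55 K.
Area A = 0.0790 m².
Net radiated power P_net = εσA(T⁴ − T₀⁴) = 0.365×5.670×10⁻⁸×0.0790×(529.55⁴ − 317.1⁴).
T⁴ − T₀⁴ = 7.86372×10¹⁰ − 1.01108×10¹⁰ = 6.85264×10¹⁰ K⁴, so P_net = 112 W.

Net loss ≈ 112 W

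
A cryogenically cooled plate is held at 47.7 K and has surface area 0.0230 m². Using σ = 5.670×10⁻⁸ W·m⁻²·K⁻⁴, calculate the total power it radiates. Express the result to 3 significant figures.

Area A = 0.0230 m².
P = σAT⁴ = 5.670×10⁻⁸ × 0.0230 × (47.7)⁴ = 6.75×10⁻³ W.

P ≈ 6.75×10⁻³ W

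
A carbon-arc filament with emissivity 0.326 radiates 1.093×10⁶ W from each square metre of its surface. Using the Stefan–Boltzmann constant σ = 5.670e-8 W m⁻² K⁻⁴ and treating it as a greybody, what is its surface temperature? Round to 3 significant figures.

I = εσT⁴, so T = (I/εσ)^(1/4) = (1.093×10⁶/(0.326×5.670×10⁻⁸))^(1/4) = 2.77×10³ K.

T ≈ 2.77×10³ K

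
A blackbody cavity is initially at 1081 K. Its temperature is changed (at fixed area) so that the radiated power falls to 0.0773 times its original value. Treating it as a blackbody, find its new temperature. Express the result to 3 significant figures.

P ∝ T⁴, so T₂/T₁ = (P₂/P₁)^(1/4) = (0.0773)^(1/4) = 0.527284.
T₂ = 1081 × 0.527284 = 570 K.

T₂ ≈ 570 K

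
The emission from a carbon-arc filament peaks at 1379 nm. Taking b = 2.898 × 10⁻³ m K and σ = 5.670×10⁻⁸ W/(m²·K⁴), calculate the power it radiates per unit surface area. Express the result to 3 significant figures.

Wien's law: T = b/λ_max = 2.898×10⁻³/1.379×10⁻⁶ = 2101.52 K.
Then I = σT⁴ = 5.670×10⁻⁸×(2101.52)⁴ = 1.11×10⁶ W/m².

I ≈ 1.11×10⁶ W/m²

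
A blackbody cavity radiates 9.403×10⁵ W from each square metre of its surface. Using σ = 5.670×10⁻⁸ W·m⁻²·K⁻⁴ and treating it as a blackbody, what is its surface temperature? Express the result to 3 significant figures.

I = σT⁴, so T = (I/σ)^(1/4) = (9.403×10⁵/(5.670×10⁻⁸))^(1/4) = 2.02×10³ K.

T ≈ 2.02×10³ K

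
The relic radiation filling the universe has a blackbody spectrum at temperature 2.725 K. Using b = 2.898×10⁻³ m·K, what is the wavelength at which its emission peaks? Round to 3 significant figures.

Wien's displacement law: λ_max = b/T = (2.898×10⁻³ m·K)/(2.725 K) = 1.063×10⁻³ m.
That is 1.06 mm, in the microwave range.

λ_max ≈ 1.06 mm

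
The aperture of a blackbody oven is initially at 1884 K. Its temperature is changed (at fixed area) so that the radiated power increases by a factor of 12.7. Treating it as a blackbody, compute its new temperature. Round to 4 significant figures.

P ∝ T⁴, so T₂/T₁ = (P₂/P₁)^(1/4) = (12.7)^(1/4) = 1.88778.
T₂ = 1884 × 1.88778 = 3557 K.

T₂ ≈ 3557 K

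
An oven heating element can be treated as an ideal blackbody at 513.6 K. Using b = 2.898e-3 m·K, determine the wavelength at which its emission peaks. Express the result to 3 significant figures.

λ_max ≈ 5.64 μm

Wien's displacement law: λ_max = b/T = (2.898×10⁻³ m·K)/(513.6 K) = 5.643×10⁻⁶ m.
That is 5.64 μm, in the infrared range.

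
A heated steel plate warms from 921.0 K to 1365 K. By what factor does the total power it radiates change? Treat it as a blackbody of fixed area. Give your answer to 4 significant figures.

P₂/P₁ ≈ 4.825

P ∝ T⁴, so P₂/P₁ = (T₂/T₁)⁴ = (1365/921.0)⁴ = (1.48208)⁴ = 4.825.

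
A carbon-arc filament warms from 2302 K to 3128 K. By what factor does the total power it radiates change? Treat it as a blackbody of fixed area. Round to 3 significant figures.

P ∝ T⁴, so P₂/P₁ = (T₂/T₁)⁴ = (3128/2302)⁴ = (1.35882)⁴ = 3.41.

P₂/P₁ ≈ 3.41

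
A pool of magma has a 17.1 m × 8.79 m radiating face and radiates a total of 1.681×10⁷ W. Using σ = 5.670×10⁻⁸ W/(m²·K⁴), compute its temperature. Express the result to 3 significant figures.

T ≈ 1.19×10³ K

Area A = 17.1 × 8.79 = 150.309 m².
P = σAT⁴ ⇒ T = (P/(σA))^(1/4) = (1.681×10⁷/(5.670×10⁻⁸×150.309))^(1/4) = 1.19×10³ K.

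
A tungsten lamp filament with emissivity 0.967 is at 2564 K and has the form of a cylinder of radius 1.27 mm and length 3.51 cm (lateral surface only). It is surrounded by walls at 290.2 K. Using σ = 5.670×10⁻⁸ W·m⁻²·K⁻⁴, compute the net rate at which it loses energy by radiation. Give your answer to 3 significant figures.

Net loss ≈ 664 W

Lateral area A = 2πrL = 2π×1.27×10⁻³×0.0351 = 2.80086×10⁻⁴ m².
Net radiated power P_net = εσA(T⁴ − T₀⁴) = 0.967×5.670×10⁻⁸×2.80086×10⁻⁴×(2564⁴ − 290.2⁴).
T⁴ − T₀⁴ = 4.32187×10¹³ − 7.09234×10⁹ = 4.32116×10¹³ K⁴, so P_net = 664 W.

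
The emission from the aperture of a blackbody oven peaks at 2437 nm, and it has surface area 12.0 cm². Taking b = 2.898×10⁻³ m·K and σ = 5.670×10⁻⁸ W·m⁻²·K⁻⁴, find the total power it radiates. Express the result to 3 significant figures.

Wien's law: T = b/λ_max = 2.898×10⁻³/2.437×10⁻⁶ = 1189.17 K.
Area A = 12.0 cm² = 1.20×10⁻³ m².
Then P = σAT⁴ = 5.670×10⁻⁸×1.20×10⁻³×(1189.17)⁴ = 136 W.

P ≈ 136 W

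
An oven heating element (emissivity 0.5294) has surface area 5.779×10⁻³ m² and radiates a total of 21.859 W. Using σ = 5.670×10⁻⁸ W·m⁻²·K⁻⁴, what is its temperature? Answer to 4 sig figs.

T ≈ 595.8 K

Area A = 5.779×10⁻³ m².
P = εσAT⁴ ⇒ T = (P/(εσA))^(1/4) = (21.859/(0.5294×5.670×10⁻⁸×5.779×10⁻³))^(1/4) = 595.8 K.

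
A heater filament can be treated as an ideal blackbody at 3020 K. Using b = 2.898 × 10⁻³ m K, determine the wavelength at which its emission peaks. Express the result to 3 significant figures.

Wien's displacement law: λ_max = b/T = (2.898×10⁻³ m·K)/(3020 K) = 9.596×10⁻⁷ m.
That is 0.960 μm, in the infrared range.

λ_max ≈ 0.960 μm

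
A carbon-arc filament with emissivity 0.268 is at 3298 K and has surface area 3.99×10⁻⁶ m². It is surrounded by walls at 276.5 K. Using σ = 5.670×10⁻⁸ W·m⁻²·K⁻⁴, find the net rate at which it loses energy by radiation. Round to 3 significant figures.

Net loss ≈ 7.17 W

Area A = 3.99×10⁻⁶ m².
Net radiated power P_net = εσA(T⁴ − T₀⁴) = 0.268×5.670×10⁻⁸×3.99×10⁻⁶×(3298⁴ − 276.5⁴).
T⁴ − T₀⁴ = 1.18305×10¹⁴ − 5.84495×10⁹ = 1.18299×10¹⁴ K⁴, so P_net = 7.17 W.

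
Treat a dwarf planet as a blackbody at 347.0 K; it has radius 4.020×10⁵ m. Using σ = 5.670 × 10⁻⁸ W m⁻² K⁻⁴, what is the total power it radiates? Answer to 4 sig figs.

P ≈ 1.669×10¹⁵ W

Surface area A = 4πR² = 4π(4.020×10⁵ m)² = 2.03078×10¹² m².
P = σAT⁴ = 5.670×10⁻⁸ × 2.03078×10¹² × (347.0)⁴ = 1.669×10¹⁵ W.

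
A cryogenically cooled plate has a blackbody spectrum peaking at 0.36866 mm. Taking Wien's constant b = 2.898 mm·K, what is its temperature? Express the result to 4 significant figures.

T ≈ 7.861 K

Wien's law gives T = b/λ_max = (2.898×10⁻³ m·K)/(3.6866×10⁻⁴ m) = 7.861 K.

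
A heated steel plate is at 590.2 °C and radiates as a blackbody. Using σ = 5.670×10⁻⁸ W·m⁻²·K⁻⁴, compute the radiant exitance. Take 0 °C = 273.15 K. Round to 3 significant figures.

I ≈ 3.15×10⁴ W/m²

T = 590.2 °C + 273.15 = 863.35 K.
Stefan–Boltzmann: I = σT⁴ = 5.670×10⁻⁸ × (863.35)⁴ = 3.15×10⁴ W/m².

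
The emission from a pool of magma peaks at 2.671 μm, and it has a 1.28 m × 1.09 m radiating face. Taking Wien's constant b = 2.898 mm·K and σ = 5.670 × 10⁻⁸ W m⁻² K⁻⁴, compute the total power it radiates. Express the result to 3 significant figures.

Wien's law: T = b/λ_max = 2.898×10⁻³/2.671×10⁻⁶ = 1084.99 K.
Area A = 1.28 × 1.09 = 1.3952 m².
Then P = σAT⁴ = 5.670×10⁻⁸×1.3952×(1084.99)⁴ = 1.10×10⁵ W.

P ≈ 1.10×10⁵ W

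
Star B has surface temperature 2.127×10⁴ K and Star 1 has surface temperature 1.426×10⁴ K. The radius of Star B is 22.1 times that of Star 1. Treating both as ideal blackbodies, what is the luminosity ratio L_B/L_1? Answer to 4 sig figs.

L ∝ R²T⁴, so L_B/L_1 = (R_B/R_1)²(T_B/T_1)⁴ = (22.1)² × (2.127×10⁴/1.426×10⁴)⁴ = 488.41 × 4.94985 = 2418.

L_B/L_1 ≈ 2418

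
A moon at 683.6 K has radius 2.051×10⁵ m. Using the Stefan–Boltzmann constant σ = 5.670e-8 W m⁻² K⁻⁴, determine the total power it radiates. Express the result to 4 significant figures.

P ≈ 6.545×10¹⁵ W

Surface area A = 4πR² = 4π(2.051×10⁵ m)² = 5.28617×10¹¹ m².
P = σAT⁴ = 5.670×10⁻⁸ × 5.28617×10¹¹ × (683.6)⁴ = 6.545×10¹⁵ W.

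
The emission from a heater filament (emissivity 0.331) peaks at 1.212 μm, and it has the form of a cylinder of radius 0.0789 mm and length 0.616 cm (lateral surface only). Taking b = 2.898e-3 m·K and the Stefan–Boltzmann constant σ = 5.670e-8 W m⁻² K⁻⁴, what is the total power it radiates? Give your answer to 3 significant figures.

Wien's law: T = b/λ_max = 2.898×10⁻³/1.212×10⁻⁶ = 2391.09 K.
Lateral area A = 2πrL = 2π×7.89×10⁻⁵×6.16×10⁻³ = 3.05378×10⁻⁶ m².
Then P = εσAT⁴ = 0.331×5.670×10⁻⁸×3.05378×10⁻⁶×(2391.09)⁴ = 1.87 W.

P ≈ 1.87 W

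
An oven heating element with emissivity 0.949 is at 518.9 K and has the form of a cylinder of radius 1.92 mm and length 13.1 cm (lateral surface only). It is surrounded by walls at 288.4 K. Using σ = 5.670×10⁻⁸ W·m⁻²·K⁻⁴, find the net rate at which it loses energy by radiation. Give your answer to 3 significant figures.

Net loss ≈ 5.58 W

Lateral area A = 2πrL = 2π×1.92×10⁻³×0.131 = 1.58035×10⁻³ m².
Net radiated power P_net = εσA(T⁴ − T₀⁴) = 0.949×5.670×10⁻⁸×1.58035×10⁻³×(518.9⁴ − 288.4⁴).
T⁴ − T₀⁴ = 7.24994×10¹⁰ − 6.91801×10⁹ = 6.55814×10¹⁰ K⁴, so P_net = 5.58 W.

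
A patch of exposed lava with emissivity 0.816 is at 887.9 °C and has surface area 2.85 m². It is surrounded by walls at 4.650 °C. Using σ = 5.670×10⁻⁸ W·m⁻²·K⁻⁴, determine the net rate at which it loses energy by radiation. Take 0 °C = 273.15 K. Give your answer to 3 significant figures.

Net loss ≈ 2.39×10⁵ W

T = 887.9 °C + 273.15 = 1161.05 K.
Surroundings: T = 4.650 °C + 273.15 = 277.800 K.
Area A = 2.85 m².
Net radiated power P_net = εσA(T⁴ − T₀⁴) = 0.816×5.670×10⁻⁸×2.85×(1161.05⁴ − 277.800⁴).
T⁴ − T₀⁴ = 1.81720×10¹² − 5.95565×10⁹ = 1.81124×10¹² K⁴, so P_net = 2.39×10⁵ W.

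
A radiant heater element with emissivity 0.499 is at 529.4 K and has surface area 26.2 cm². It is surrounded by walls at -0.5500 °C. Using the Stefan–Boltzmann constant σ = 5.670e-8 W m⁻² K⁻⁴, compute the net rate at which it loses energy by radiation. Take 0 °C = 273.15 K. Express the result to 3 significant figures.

Surroundings: T = -0.5500 °C + 273.15 = 272.6000 K.
Area A = 26.2 cm² = 2.62×10⁻³ m².
Net radiated power P_net = εσA(T⁴ − T₀⁴) = 0.499×5.670×10⁻⁸×2.62×10⁻³×(529.4⁴ − 272.6000⁴).
T⁴ − T₀⁴ = 7.85481×10¹⁰ − 5.52209×10⁹ = 7.30260×10¹⁰ K⁴, so P_net = 5.41 W.

Net loss ≈ 5.41 W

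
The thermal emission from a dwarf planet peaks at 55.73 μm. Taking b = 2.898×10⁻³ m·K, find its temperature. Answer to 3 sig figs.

Wien's law gives T = b/λ_max = (2.898×10⁻³ m·K)/(5.573×10⁻⁵ m) = 52.0 K.

T ≈ 52.0 K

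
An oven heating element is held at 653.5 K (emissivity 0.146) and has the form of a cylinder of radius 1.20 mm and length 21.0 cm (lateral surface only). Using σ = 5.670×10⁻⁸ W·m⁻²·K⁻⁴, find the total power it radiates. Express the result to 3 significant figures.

P ≈ 2.39 W

Lateral area A = 2πrL = 2π×1.20×10⁻³×0.210 = 1.58336×10⁻³ m².
P = εσAT⁴ = 0.146 × 5.670×10⁻⁸ × 1.58336×10⁻³ × (653.5)⁴ = 2.39 W.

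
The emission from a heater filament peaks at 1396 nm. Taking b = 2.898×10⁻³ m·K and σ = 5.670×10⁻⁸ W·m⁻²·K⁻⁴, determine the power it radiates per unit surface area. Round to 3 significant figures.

I ≈ 1.05×10⁶ W/m²

Wien's law: T = b/λ_max = 2.898×10⁻³/1.396×10⁻⁶ = 2075.93 K.
Then I = σT⁴ = 5.670×10⁻⁸×(2075.93)⁴ = 1.05×10⁶ W/m².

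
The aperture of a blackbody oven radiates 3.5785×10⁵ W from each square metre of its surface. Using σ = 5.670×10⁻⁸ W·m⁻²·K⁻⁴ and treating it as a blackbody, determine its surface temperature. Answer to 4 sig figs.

I = σT⁴, so T = (I/σ)^(1/4) = (3.5785×10⁵/(5.670×10⁻⁸))^(1/4) = 1585 K.

T ≈ 1585 K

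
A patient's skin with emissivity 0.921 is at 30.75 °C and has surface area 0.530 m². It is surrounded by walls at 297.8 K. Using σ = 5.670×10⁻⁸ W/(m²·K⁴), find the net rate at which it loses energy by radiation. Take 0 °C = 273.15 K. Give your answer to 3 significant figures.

T = 30.75 °C + 273.15 = 303.90 K.
Area A = 0.530 m².
Net radiated power P_net = εσA(T⁴ − T₀⁴) = 0.921×5.670×10⁻⁸×0.530×(303.90⁴ − 297.8⁴).
T⁴ − T₀⁴ = 8.52948×10⁹ − 7.86500×10⁹ = 6.64480×10⁸ K⁴, so P_net = 18.4 W.

Net loss ≈ 18.4 W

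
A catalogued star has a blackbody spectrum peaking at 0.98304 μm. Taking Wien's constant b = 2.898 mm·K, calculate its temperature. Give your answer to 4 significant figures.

T ≈ 2948 K

Wien's law gives T = b/λ_max = (2.898×10⁻³ m·K)/(9.8304×10⁻⁷ m) = 2948 K.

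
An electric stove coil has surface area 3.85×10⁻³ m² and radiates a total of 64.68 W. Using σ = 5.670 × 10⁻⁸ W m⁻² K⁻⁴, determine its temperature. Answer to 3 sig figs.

Area A = 3.85×10⁻³ m².
P = σAT⁴ ⇒ T = (P/(σA))^(1/4) = (64.68/(5.670×10⁻⁸×3.85×10⁻³))^(1/4) = 738 K.

T ≈ 738 K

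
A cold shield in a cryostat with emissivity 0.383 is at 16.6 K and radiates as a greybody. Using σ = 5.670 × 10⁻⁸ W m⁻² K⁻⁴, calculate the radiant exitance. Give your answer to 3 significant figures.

Stefan–Boltzmann: I = εσT⁴ = 0.383 × 5.670×10⁻⁸ × (16.6)⁴ = 1.65×10⁻³ W/m².

I ≈ 1.65×10⁻³ W/m²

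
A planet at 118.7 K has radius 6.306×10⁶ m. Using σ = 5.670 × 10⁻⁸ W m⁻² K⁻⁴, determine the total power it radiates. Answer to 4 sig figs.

Surface area A = 4πR² = 4π(6.306×10⁶ m)² = 4.99710×10¹⁴ m².
P = σAT⁴ = 5.670×10⁻⁸ × 4.99710×10¹⁴ × (118.7)⁴ = 5.625×10¹⁵ W.

P ≈ 5.625×10¹⁵ W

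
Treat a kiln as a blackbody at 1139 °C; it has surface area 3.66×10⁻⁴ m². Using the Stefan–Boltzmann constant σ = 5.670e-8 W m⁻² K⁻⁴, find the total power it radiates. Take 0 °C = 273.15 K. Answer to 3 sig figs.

T = 1139 °C + 273.15 = 1412.15 K.
Area A = 3.66×10⁻⁴ m².
P = σAT⁴ = 5.670×10⁻⁸ × 3.66×10⁻⁴ × (1412.15)⁴ = 82.5 W.

P ≈ 82.5 W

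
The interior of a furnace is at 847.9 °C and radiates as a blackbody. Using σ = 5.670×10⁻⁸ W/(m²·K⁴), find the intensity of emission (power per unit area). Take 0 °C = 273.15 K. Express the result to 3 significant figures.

I ≈ 8.96×10⁴ W/m²

T = 847.9 °C + 273.15 = 1121.05 K.
Stefan–Boltzmann: I = σT⁴ = 5.670×10⁻⁸ × (1121.05)⁴ = 8.96×10⁴ W/m².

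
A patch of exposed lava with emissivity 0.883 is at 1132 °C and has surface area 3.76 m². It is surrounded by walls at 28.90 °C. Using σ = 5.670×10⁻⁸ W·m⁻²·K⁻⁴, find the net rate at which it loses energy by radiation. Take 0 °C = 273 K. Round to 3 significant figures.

T = 1132 °C + 273 = 1405 K.
Surroundings: T = 28.90 °C + 273 = 301.90 K.
Area A = 3.76 m².
Net radiated power P_net = εσA(T⁴ − T₀⁴) = 0.883×5.670×10⁻⁸×3.76×(1405⁴ − 301.90⁴).
T⁴ − T₀⁴ = 3.89677×10¹² − 8.30716×10⁹ = 3.88846×10¹² K⁴, so P_net = 7.32×10⁵ W.

Net loss ≈ 7.32×10⁵ W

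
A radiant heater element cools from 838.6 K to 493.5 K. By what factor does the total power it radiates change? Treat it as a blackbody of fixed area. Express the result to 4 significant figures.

P ∝ T⁴, so P₂/P₁ = (T₂/T₁)⁴ = (493.5/838.6)⁴ = (0.588481)⁴ = 0.1199.

P₂/P₁ ≈ 0.1199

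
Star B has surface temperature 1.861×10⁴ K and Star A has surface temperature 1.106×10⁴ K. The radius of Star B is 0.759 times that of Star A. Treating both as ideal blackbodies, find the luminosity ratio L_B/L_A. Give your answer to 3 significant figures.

L_B/L_A ≈ 4.62

L ∝ R²T⁴, so L_B/L_A = (R_B/R_A)²(T_B/T_A)⁴ = (0.759)² × (1.861×10⁴/1.106×10⁴)⁴ = 0.576081 × 8.01613 = 4.62.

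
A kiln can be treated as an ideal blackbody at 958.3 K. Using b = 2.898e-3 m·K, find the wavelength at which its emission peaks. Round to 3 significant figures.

Wien's displacement law: λ_max = b/T = (2.898×10⁻³ m·K)/(958.3 K) = 3.024×10⁻⁶ m.
That is 3.02 μm, in the infrared range.

λ_max ≈ 3.02 μm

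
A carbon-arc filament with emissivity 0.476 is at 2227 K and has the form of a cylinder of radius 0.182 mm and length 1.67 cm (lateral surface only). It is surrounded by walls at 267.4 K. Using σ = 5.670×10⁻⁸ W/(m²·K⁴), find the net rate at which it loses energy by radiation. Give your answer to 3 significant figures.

Lateral area A = 2πrL = 2π×1.82×10⁻⁴×0.0167 = 1.90971×10⁻⁵ m².
Net radiated power P_net = εσA(T⁴ − T₀⁴) = 0.476×5.670×10⁻⁸×1.90971×10⁻⁵×(2227⁴ − 267.4⁴).
T⁴ − T₀⁴ = 2.45969×10¹³ − 5.11264×10⁹ = 2.45918×10¹³ K⁴, so P_net = 12.7 W.

Net loss ≈ 12.7 W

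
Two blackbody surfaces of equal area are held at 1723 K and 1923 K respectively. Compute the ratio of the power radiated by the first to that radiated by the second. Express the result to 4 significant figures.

With equal areas, P₁/P₂ = (T₁/T₂)⁴ = (1723/1923)⁴ = 0.6445.

P₁/P₂ ≈ 0.6445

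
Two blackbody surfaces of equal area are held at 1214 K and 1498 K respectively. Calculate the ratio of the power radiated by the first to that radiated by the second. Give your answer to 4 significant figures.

P₁/P₂ ≈ 0.4313

With equal areas, P₁/P₂ = (T₁/T₂)⁴ = (1214/1498)⁴ = 0.4313.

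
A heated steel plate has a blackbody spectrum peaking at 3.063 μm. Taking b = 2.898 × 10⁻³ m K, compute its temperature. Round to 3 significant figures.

Wien's law gives T = b/λ_max = (2.898×10⁻³ m·K)/(3.063×10⁻⁶ m) = 946 K.

T ≈ 946 K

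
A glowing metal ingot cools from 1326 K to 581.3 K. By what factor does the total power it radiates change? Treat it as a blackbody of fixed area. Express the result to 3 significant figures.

P ∝ T⁴, so P₂/P₁ = (T₂/T₁)⁴ = (581.3/1326)⁴ = (0.438386)⁴ = 0.0369.

P₂/P₁ ≈ 0.0369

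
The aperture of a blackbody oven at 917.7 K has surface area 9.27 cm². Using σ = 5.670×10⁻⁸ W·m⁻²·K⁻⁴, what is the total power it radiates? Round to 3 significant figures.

Area A = 9.27 cm² = 9.27×10⁻⁴ m².
P = σAT⁴ = 5.670×10⁻⁸ × 9.27×10⁻⁴ × (917.7)⁴ = 37.3 W.

P ≈ 37.3 W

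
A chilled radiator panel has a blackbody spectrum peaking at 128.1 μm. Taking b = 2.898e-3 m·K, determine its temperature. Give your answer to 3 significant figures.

Wien's law gives T = b/λ_max = (2.898×10⁻³ m·K)/(1.281×10⁻⁴ m) = 22.6 K.

T ≈ 22.6 K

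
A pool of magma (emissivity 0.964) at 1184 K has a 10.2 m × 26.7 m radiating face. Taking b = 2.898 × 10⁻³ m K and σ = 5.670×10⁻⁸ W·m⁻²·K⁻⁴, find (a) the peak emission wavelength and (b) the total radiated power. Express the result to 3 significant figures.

(a) λ_max = b/T = 2.898×10⁻³/1184 = 2.448×10⁻⁶ m = 2.45 μm.
Area A = 10.2 × 26.7 = 272.34 m².
(b) P = εσAT⁴ = 0.964×5.670×10⁻⁸×272.34×(1184)⁴ = 2.93×10⁷ W.

λ_max ≈ 2.45 μm; P ≈ 2.93×10⁷ W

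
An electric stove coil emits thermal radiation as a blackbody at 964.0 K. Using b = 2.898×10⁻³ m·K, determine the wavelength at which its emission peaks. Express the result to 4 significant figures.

Wien's displacement law: λ_max = b/T = (2.898×10⁻³ m·K)/(964.0 K) = 3.0062×10⁻⁶ m.
That is 3.006 μm, in the infrared range.

λ_max ≈ 3.006 μm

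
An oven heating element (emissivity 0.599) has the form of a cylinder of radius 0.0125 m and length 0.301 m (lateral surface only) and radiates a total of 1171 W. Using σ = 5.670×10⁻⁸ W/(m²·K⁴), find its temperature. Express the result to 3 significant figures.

Lateral area A = 2πrL = 2π×0.0125×0.301 = 0.0236405 m².
P = εσAT⁴ ⇒ T = (P/(εσA))^(1/4) = (1171/(0.599×5.670×10⁻⁸×0.0236405))^(1/4) = 1.10×10³ K.

T ≈ 1.10×10³ K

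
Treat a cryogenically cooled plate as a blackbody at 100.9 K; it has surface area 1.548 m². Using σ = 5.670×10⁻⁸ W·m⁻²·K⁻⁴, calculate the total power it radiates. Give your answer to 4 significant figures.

Area A = 1.548 m².
P = σAT⁴ = 5.670×10⁻⁸ × 1.548 × (100.9)⁴ = 9.097 W.

P ≈ 9.097 W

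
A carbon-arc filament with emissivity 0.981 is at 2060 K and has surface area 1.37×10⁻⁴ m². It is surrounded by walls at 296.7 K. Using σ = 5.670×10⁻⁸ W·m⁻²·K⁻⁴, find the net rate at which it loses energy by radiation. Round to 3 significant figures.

Net loss ≈ 137 W

Area A = 1.37×10⁻⁴ m².
Net radiated power P_net = εσA(T⁴ − T₀⁴) = 0.981×5.670×10⁻⁸×1.37×10⁻⁴×(2060⁴ − 296.7⁴).
T⁴ − T₀⁴ = 1.80081×10¹³ − 7.74944×10⁹ = 1.80004×10¹³ K⁴, so P_net = 137 W.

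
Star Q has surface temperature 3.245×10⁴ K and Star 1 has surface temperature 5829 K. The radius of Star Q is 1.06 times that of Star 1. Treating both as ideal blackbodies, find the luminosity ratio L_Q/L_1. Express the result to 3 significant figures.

L ∝ R²T⁴, so L_Q/L_1 = (R_Q/R_1)²(T_Q/T_1)⁴ = (1.06)² × (3.245×10⁴/5829)⁴ = 1.1236 × 960.467 = 1.08×10³.

L_Q/L_1 ≈ 1.08×10³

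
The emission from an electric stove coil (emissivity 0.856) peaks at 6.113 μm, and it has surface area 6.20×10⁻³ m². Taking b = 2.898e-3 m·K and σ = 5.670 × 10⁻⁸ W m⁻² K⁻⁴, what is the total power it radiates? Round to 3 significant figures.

Wien's law: T = b/λ_max = 2.898×10⁻³/6.113×10⁻⁶ = 474.072 K.
Area A = 6.20×10⁻³ m².
Then P = εσAT⁴ = 0.856×5.670×10⁻⁸×6.20×10⁻³×(474.072)⁴ = 15.2 W.

P ≈ 15.2 W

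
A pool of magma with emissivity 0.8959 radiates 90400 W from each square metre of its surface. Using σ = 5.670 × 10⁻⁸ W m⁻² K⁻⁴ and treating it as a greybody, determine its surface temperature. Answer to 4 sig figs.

T ≈ 1155 K

I = εσT⁴, so T = (I/εσ)^(1/4) = (90400/(0.8959×5.670×10⁻⁸))^(1/4) = 1155 K.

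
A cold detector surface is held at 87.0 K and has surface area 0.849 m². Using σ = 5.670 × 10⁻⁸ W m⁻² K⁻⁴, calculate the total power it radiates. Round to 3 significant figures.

P ≈ 2.76 W

Area A = 0.849 m².
P = σAT⁴ = 5.670×10⁻⁸ × 0.849 × (87.0)⁴ = 2.76 W.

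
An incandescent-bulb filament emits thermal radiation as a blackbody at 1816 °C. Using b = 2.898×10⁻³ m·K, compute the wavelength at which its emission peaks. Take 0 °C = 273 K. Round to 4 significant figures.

λ_max ≈ 1.387 μm

T = 1816 °C + 273 = 2089 K.
Wien's displacement law: λ_max = b/T = (2.898×10⁻³ m·K)/(2089 K) = 1.3873×10⁻⁶ m.
That is 1.387 μm, in the infrared range.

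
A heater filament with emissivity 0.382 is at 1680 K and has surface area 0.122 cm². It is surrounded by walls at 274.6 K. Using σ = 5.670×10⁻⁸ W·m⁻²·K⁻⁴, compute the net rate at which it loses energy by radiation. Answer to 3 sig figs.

Net loss ≈ 2.10 W

Area A = 0.122 cm² = 1.22×10⁻⁵ m².
Net radiated power P_net = εσA(T⁴ − T₀⁴) = 0.382×5.670×10⁻⁸×1.22×10⁻⁵×(1680⁴ − 274.6⁴).
T⁴ − T₀⁴ = 7.96594×10¹² − 5.68594×10⁹ = 7.96025×10¹² K⁴, so P_net = 2.10 W.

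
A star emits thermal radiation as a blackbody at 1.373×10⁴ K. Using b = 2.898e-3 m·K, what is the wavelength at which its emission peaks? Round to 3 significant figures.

Wien's displacement law: λ_max = b/T = (2.898×10⁻³ m·K)/(1.373×10⁴ K) = 2.111×10⁻⁷ m.
That is 211 nm, in the ultraviolet range.

λ_max ≈ 211 nm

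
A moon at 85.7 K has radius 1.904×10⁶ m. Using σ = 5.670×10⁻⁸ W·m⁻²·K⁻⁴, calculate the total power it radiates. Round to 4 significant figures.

Surface area A = 4πR² = 4π(1.904×10⁶ m)² = 4.55558×10¹³ m².
P = σAT⁴ = 5.670×10⁻⁸ × 4.55558×10¹³ × (85.7)⁴ = 1.393×10¹⁴ W.

P ≈ 1.393×10¹⁴ W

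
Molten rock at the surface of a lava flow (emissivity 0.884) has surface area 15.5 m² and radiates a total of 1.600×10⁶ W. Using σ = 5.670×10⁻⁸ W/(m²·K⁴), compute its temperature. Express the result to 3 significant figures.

Area A = 15.5 m².
P = εσAT⁴ ⇒ T = (P/(εσA))^(1/4) = (1.600×10⁶/(0.884×5.670×10⁻⁸×15.5))^(1/4) = 1.20×10³ K.

T ≈ 1.20×10³ K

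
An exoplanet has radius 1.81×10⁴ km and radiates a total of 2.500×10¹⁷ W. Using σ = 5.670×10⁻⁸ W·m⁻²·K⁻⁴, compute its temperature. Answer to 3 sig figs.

T ≈ 181 K

Surface area A = 4πR² = 4π(1.81×10⁷ m)² = 4.11687×10¹⁵ m².
P = σAT⁴ ⇒ T = (P/(σA))^(1/4) = (2.500×10¹⁷/(5.670×10⁻⁸×4.11687×10¹⁵))^(1/4) = 181 K.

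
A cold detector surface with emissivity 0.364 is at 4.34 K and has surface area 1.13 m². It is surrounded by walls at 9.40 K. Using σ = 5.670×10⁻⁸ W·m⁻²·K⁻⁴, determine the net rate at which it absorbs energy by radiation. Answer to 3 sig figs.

Net gain ≈ 1.74×10⁻⁴ W

Area A = 1.13 m².
Net radiated power P_net = εσA(T⁴ − T₀⁴) = 0.364×5.670×10⁻⁸×1.13×(4.34⁴ − 9.40⁴).
T⁴ − T₀⁴ = 354.780 − 7807.49 = -7452.71 K⁴, so P_net = -1.74×10⁻⁴ W — negative, meaning a net gain of 1.74×10⁻⁴ W.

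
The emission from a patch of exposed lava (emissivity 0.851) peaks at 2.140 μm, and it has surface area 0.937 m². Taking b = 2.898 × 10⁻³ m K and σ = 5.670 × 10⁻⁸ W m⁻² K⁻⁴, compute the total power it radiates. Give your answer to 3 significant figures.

P ≈ 1.52×10⁵ W

Wien's law: T = b/λ_max = 2.898×10⁻³/2.140×10⁻⁶ = 1354.21 K.
Area A = 0.937 m².
Then P = εσAT⁴ = 0.851×5.670×10⁻⁸×0.937×(1354.21)⁴ = 1.52×10⁵ W.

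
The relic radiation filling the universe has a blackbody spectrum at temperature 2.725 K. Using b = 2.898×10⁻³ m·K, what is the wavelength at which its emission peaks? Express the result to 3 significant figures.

λ_max ≈ 1.06×10⁻³ m

Wien's displacement law: λ_max = b/T = (2.898×10⁻³ m·K)/(2.725 K) = 1.063×10⁻³ m.
That is 1.06×10⁻³ m, in the microwave range.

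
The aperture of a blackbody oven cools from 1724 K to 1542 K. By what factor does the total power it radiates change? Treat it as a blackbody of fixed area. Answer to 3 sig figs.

P ∝ T⁴, so P₂/P₁ = (T₂/T₁)⁴ = (1542/1724)⁴ = (0.894432)⁴ = 0.640.

P₂/P₁ ≈ 0.640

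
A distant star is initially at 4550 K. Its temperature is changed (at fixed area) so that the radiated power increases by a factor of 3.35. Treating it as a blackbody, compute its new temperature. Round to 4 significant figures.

P ∝ T⁴, so T₂/T₁ = (P₂/P₁)^(1/4) = (3.35)^(1/4) = 1.35289.
T₂ = 4550 × 1.35289 = 6156 K.

T₂ ≈ 6156 K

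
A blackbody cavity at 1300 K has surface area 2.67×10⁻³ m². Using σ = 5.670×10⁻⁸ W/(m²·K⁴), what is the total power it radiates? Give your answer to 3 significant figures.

Area A = 2.67×10⁻³ m².
P = σAT⁴ = 5.670×10⁻⁸ × 2.67×10⁻³ × (1300)⁴ = 432 W.

P ≈ 432 W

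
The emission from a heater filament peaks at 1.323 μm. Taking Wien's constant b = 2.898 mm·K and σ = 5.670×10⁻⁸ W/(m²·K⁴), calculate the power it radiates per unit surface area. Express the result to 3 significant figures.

Wien's law: T = b/λ_max = 2.898×10⁻³/1.323×10⁻⁶ = 2190.48 K.
Then I = σT⁴ = 5.670×10⁻⁸×(2190.48)⁴ = 1.31×10⁶ W/m².

I ≈ 1.31×10⁶ W/m²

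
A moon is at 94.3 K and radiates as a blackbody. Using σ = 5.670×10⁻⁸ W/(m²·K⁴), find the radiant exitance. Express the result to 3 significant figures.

I ≈ 4.48 W/m²

Stefan–Boltzmann: I = σT⁴ = 5.670×10⁻⁸ × (94.3)⁴ = 4.48 W/m².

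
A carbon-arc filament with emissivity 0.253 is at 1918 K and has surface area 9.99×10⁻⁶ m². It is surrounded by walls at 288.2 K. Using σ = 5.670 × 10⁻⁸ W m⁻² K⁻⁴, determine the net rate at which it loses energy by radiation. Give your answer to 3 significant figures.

Area A = 9.99×10⁻⁶ m².
Net radiated power P_net = εσA(T⁴ − T₀⁴) = 0.253×5.670×10⁻⁸×9.99×10⁻⁶×(1918⁴ − 288.2⁴).
T⁴ − T₀⁴ = 1.35330×10¹³ − 6.89884×10⁹ = 1.35261×10¹³ K⁴, so P_net = 1.94 W.

Net loss ≈ 1.94 W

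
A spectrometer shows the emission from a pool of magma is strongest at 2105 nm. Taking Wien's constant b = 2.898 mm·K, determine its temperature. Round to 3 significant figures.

Wien's law gives T = b/λ_max = (2.898×10⁻³ m·K)/(2.105×10⁻⁶ m) = 1.38×10³ K.

T ≈ 1.38×10³ K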